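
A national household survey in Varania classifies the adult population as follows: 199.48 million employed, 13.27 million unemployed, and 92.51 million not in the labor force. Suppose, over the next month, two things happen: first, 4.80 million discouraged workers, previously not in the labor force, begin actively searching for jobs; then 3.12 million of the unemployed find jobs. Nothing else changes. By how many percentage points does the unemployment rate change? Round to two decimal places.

Initially, labor force = 199.48 + 13.27 = 212.75 million, so u = 13.27/212.75 = 6.24%.
After the first change, unemployed and labor force both rise by 4.80 → E = 199.48, U = 18.07, labor force = 217.55 million.
After the second change, unemployed falls and employed rises by 3.12; labor force unchanged → E = 202.60, U = 14.95, labor force = 217.55 million.
New unemployment rate = 14.95 / 217.55 = 6.87%.
Change = 6.87% − 6.24% = +0.63 percentage points.

The unemployment rate changes by +0.63 percentage points.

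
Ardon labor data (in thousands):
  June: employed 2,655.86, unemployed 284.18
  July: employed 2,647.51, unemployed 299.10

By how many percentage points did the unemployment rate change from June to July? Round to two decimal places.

The unemployment rate changed by +0.48 percentage points.

June: labor force = 2,655.86 + 284.18 = 2,940.04; u = 284.18/2,940.04 = 9.67%.
July: labor force = 2,647.51 + 299.10 = 2,946.61; u = 299.10/2,946.61 = 10.15%.
Change = 10.15% − 9.67% = +0.48 pp.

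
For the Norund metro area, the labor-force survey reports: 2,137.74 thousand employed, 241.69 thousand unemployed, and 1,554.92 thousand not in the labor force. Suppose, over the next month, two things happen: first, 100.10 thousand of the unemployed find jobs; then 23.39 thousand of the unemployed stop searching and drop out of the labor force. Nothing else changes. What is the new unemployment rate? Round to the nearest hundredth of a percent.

Initially, labor force = 2,137.74 + 241.69 = 2,379.43 thousand, so u = 241.69/2,379.43 = 10.16%.
After the first change, unemployed falls and employed rises by 100.10; labor force unchanged → E = 2,237.84, U = 141.59, labor force = 2,379.43 thousand.
After the second change, unemployed and labor force both fall by 23.39 → E = 2,237.84, U = 118.20, labor force = 2,356.04 thousand.
New unemployment rate = 118.20 / 2,356.04 = 5.02%.

New unemployment rate ≈ 5.02%.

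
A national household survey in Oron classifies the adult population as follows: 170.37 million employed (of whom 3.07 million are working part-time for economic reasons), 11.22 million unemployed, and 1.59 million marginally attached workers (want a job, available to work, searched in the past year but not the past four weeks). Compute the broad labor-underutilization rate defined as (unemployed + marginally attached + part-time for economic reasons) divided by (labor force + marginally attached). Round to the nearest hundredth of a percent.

Labor force = 170.37 + 11.22 = 181.59 million.
Numerator = 11.22 + 1.59 + 3.07 = 15.88 million.
Denominator = 181.59 + 1.59 = 183.18 million.
Broad rate = 15.88 / 183.18 = 8.67%.

Broad underutilization rate ≈ 8.67%.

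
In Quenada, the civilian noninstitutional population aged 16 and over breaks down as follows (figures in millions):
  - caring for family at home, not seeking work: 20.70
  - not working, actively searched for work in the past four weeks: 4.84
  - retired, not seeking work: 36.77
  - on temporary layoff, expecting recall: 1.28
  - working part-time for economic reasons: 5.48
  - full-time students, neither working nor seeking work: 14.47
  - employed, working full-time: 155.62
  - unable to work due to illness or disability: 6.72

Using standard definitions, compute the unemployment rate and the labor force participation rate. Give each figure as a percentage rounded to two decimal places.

Employed = 5.48 + 155.62 = 161.10 million (anyone who worked, including part-time for economic reasons, counts as employed).
Unemployed = 4.84 + 1.28 = 6.12 million (jobless and actively searching, or on temporary layoff).
Labor force = 161.10 + 6.12 = 167.22 million.
Not in labor force = 20.70 + 36.77 + 14.47 + 6.72 = 78.66 million (those not working and not actively searching are outside the labor force).
Civilian working-age population = 167.22 + 78.66 = 245.88 million.
Unemployment rate = 6.12 / 167.22 = 3.66%.
Labor force participation rate = 167.22 / 245.88 = 68.01%.

Unemployment rate ≈ 3.66%; labor force participation rate ≈ 68.01%.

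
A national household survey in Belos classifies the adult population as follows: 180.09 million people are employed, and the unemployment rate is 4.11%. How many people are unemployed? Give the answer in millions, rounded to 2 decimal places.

About 7.72 million are unemployed.

Let U be the number unemployed. The labor force is E + U, and U/(E+U) = 0.0411.
So U = 0.0411 × 180.09 / (1 − 0.0411) = 7.4017 / 0.9589 ≈ 7.72 million.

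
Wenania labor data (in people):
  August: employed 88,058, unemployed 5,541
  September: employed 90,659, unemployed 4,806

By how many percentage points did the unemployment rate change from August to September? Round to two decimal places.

August: labor force = 88,058 + 5,541 = 93,599; u = 5,541/93,599 = 5.92%.
September: labor force = 90,659 + 4,806 = 95,465; u = 4,806/95,465 = 5.03%.
Change = 5.03% − 5.92% = −0.89 pp.

The unemployment rate changed by −0.89 percentage points.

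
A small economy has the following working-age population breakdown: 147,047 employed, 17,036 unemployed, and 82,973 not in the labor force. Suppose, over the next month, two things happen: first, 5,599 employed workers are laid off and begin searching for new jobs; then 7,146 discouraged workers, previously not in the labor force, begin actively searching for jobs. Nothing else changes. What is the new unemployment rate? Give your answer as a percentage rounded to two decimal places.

New unemployment rate ≈ 17.39%.

Initially, labor force = 147,047 + 17,036 = 164,083, so u = 17,036/164,083 = 10.38%.
After the first change, employed falls and unemployed rises by 5,599; labor force unchanged → E = 141,448, U = 22,635, labor force = 164,083.
After the second change, unemployed and labor force both rise by 7,146 → E = 141,448, U = 29,781, labor force = 171,229.
New unemployment rate = 29,781 / 171,229 = 17.39%.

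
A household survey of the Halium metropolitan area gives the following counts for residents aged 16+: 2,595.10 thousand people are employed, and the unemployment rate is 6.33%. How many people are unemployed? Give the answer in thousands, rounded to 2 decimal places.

About 175.37 thousand are unemployed.

Let U be the number unemployed. The labor force is E + U, and U/(E+U) = 0.0633.
So U = 0.0633 × 2,595.10 / (1 − 0.0633) = 164.2698 / 0.9367 ≈ 175.37 thousand.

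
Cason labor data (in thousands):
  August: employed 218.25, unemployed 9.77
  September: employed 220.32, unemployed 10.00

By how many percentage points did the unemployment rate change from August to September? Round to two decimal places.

The unemployment rate changed by +0.06 percentage points.

August: labor force = 218.25 + 9.77 = 228.02; u = 9.77/228.02 = 4.28%.
September: labor force = 220.32 + 10.00 = 230.32; u = 10.00/230.32 = 4.34%.
Change = 4.34% − 4.28% = +0.06 pp.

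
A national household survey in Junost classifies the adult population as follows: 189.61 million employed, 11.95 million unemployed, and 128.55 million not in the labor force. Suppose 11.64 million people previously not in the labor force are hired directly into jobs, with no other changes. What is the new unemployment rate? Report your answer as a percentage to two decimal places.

New unemployment rate ≈ 5.61%.

Initially, labor force = 189.61 + 11.95 = 201.56 million, so u = 11.95/201.56 = 5.93%.
After the change, employed and labor force both rise by 11.64; unemployed unchanged → E = 201.25, U = 11.95, labor force = 213.20 million.
New unemployment rate = 11.95 / 213.20 = 5.61%.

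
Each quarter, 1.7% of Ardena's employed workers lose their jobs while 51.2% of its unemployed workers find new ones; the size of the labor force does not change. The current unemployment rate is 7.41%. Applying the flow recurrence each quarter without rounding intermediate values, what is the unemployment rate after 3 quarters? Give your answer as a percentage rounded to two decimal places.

With a fixed labor force, u_{t+1} = u_t + s·(1−u_t) − f·u_t = u_t·(1−s−f) + s.
Here 1−s−f = 0.471 and s = 0.017.
u_1 = 0.074100 × 0.471 + 0.017 = 0.051901.
u_2 = 0.051901 × 0.471 + 0.017 = 0.041445.
u_3 = 0.041445 × 0.471 + 0.017 = 0.036521.

Unemployment rate after three quarters ≈ 3.65%.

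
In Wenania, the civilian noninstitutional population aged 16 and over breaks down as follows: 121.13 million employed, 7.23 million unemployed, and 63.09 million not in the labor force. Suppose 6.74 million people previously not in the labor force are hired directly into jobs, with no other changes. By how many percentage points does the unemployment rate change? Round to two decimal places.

The unemployment rate changes by −0.28 percentage points.

Initially, labor force = 121.13 + 7.23 = 128.36 million, so u = 7.23/128.36 = 5.63%.
After the change, employed and labor force both rise by 6.74; unemployed unchanged → E = 127.87, U = 7.23, labor force = 135.10 million.
New unemployment rate = 7.23 / 135.10 = 5.35%.
Change = 5.35% − 5.63% = −0.28 percentage points.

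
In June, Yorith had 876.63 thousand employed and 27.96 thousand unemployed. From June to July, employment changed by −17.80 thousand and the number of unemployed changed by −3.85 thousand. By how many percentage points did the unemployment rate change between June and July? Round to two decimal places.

The unemployment rate changed by −0.36 percentage points.

June: labor force = 876.63 + 27.96 = 904.59; u = 27.96/904.59 = 3.09%.
July: labor force = 858.83 + 24.11 = 882.94; u = 24.11/882.94 = 2.73%.
Change = 2.73% − 3.09% = −0.36 pp.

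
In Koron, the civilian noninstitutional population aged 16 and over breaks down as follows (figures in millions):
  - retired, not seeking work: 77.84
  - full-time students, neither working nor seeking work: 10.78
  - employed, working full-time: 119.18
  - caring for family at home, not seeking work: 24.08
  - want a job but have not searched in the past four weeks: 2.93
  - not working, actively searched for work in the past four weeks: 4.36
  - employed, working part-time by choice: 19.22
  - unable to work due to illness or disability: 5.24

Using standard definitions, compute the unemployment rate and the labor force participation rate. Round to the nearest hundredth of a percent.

Employed = 119.18 + 19.22 = 138.40 million.
Unemployed = 4.36 million.
Labor force = 138.40 + 4.36 = 142.76 million.
Not in labor force = 77.84 + 10.78 + 24.08 + 2.93 + 5.24 = 120.87 million (those not working and not actively searching are outside the labor force — including those who want a job but have given up searching).
Civilian working-age population = 142.76 + 120.87 = 263.63 million.
Unemployment rate = 4.36 / 142.76 = 3.05%.
Labor force participation rate = 142.76 / 263.63 = 54.15%.

Unemployment rate ≈ 3.05%; labor force participation rate ≈ 54.15%.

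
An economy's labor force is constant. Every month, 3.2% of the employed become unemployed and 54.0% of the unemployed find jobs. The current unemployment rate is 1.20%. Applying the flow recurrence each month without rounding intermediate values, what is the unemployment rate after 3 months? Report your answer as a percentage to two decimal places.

Unemployment rate after three months ≈ 5.25%.

With a fixed labor force, u_{t+1} = u_t + s·(1−u_t) − f·u_t = u_t·(1−s−f) + s.
Here 1−s−f = 0.428 and s = 0.032.
u_1 = 0.012000 × 0.428 + 0.032 = 0.037136.
u_2 = 0.037136 × 0.428 + 0.032 = 0.047894.
u_3 = 0.047894 × 0.428 + 0.032 = 0.052499.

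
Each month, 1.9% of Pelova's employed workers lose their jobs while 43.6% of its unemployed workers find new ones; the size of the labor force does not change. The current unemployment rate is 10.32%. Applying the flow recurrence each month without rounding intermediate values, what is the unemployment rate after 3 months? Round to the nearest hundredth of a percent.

Unemployment rate after three months ≈ 5.17%.

With a fixed labor force, u_{t+1} = u_t + s·(1−u_t) − f·u_t = u_t·(1−s−f) + s.
Here 1−s−f = 0.545 and s = 0.019.
u_1 = 0.103200 × 0.545 + 0.019 = 0.075244.
u_2 = 0.075244 × 0.545 + 0.019 = 0.060008.
u_3 = 0.060008 × 0.545 + 0.019 = 0.051704.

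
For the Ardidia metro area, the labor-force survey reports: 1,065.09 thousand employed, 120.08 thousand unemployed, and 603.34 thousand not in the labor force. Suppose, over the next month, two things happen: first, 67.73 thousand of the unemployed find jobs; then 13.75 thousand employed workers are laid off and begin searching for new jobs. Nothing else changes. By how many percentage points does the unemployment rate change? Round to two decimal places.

Initially, labor force = 1,065.09 + 120.08 = 1,185.17 thousand, so u = 120.08/1,185.17 = 10.13%.
After the first change, unemployed falls and employed rises by 67.73; labor force unchanged → E = 1,132.82, U = 52.35, labor force = 1,185.17 thousand.
After the second change, employed falls and unemployed rises by 13.75; labor force unchanged → E = 1,119.07, U = 66.10, labor force = 1,185.17 thousand.
New unemployment rate = 66.10 / 1,185.17 = 5.58%.
Change = 5.58% − 10.13% = −4.55 percentage points.

The unemployment rate changes by −4.55 percentage points.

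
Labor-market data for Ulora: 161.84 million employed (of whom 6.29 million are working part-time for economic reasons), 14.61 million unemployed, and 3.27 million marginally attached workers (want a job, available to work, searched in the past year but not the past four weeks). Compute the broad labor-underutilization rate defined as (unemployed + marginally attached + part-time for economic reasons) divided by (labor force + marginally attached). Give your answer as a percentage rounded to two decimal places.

Broad underutilization rate ≈ 13.45%.

Labor force = 161.84 + 14.61 = 176.45 million.
Numerator = 14.61 + 3.27 + 6.29 = 24.17 million.
Denominator = 176.45 + 3.27 = 179.72 million.
Broad rate = 24.17 / 179.72 = 13.45%.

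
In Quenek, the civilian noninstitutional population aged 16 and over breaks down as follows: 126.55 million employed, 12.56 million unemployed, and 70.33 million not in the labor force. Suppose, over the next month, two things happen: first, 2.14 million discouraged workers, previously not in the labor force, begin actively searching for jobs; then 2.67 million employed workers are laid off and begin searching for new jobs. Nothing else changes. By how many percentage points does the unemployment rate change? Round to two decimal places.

Initially, labor force = 126.55 + 12.56 = 139.11 million, so u = 12.56/139.11 = 9.03%.
After the first change, unemployed and labor force both rise by 2.14 → E = 126.55, U = 14.70, labor force = 141.25 million.
After the second change, employed falls and unemployed rises by 2.67; labor force unchanged → E = 123.88, U = 17.37, labor force = 141.25 million.
New unemployment rate = 17.37 / 141.25 = 12.30%.
Change = 12.30% − 9.03% = +3.27 percentage points.

The unemployment rate changes by +3.27 percentage points.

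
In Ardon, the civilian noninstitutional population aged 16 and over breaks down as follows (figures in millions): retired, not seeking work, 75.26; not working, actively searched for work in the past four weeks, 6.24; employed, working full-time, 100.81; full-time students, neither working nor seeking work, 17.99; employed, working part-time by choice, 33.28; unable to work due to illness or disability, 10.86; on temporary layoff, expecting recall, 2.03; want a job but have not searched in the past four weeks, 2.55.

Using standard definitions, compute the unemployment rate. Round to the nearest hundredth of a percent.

Unemployment rate ≈ 5.81%.

Employed = 100.81 + 33.28 = 134.09 million.
Unemployed = 6.24 + 2.03 = 8.27 million (jobless and actively searching, or on temporary layoff).
Labor force = 134.09 + 8.27 = 142.36 million.
Unemployment rate = 8.27 / 142.36 = 5.81%.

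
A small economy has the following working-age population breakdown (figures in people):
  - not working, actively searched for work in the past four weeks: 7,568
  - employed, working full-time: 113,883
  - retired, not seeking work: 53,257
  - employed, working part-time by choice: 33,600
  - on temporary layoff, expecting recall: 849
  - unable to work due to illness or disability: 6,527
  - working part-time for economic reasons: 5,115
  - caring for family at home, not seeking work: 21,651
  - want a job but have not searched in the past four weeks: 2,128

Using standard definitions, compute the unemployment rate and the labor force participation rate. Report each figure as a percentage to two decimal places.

Employed = 113,883 + 33,600 + 5,115 = 152,598 (anyone who worked, including part-time for economic reasons, counts as employed).
Unemployed = 7,568 + 849 = 8,417 (jobless and actively searching, or on temporary layoff).
Labor force = 152,598 + 8,417 = 161,015.
Not in labor force = 53,257 + 6,527 + 21,651 + 2,128 = 83,563 (those not working and not actively searching are outside the labor force — including those who want a job but have given up searching).
Civilian working-age population = 161,015 + 83,563 = 244,578.
Unemployment rate = 8,417 / 161,015 = 5.23%.
Labor force participation rate = 161,015 / 244,578 = 65.83%.

Unemployment rate ≈ 5.23%; labor force participation rate ≈ 65.83%.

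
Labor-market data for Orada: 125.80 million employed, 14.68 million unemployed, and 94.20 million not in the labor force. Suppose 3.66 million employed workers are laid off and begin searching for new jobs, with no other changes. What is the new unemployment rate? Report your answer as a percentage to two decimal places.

New unemployment rate ≈ 13.06%.

Initially, labor force = 125.80 + 14.68 = 140.48 million, so u = 14.68/140.48 = 10.45%.
After the change, employed falls and unemployed rises by 3.66; labor force unchanged → E = 122.14, U = 18.34, labor force = 140.48 million.
New unemployment rate = 18.34 / 140.48 = 13.06%.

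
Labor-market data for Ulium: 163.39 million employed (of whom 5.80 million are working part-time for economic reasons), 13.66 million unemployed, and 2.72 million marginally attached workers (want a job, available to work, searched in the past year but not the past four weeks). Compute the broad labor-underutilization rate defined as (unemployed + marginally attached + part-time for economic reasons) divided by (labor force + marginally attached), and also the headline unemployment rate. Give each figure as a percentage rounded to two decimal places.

Labor force = 163.39 + 13.66 = 177.05 million.
Numerator = 13.66 + 2.72 + 5.80 = 22.18 million.
Denominator = 177.05 + 2.72 = 179.77 million.
Broad rate = 22.18 / 179.77 = 12.34%.
Headline unemployment rate = 13.66 / 177.05 = 7.72%.

Broad underutilization rate ≈ 12.34%; headline unemployment rate ≈ 7.72%.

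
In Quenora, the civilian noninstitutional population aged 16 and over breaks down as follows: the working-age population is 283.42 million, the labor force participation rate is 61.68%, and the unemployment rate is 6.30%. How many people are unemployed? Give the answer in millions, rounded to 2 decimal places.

About 11.01 million are unemployed.

Labor force = 0.6168 × 283.42 = 174.81 million.
Unemployed = 0.0630 × 174.81 ≈ 11.01 million.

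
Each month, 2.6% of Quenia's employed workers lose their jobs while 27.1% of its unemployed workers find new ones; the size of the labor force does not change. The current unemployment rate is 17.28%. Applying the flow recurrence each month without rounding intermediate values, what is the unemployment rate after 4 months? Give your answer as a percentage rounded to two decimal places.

Unemployment rate after four months ≈ 10.84%.

With a fixed labor force, u_{t+1} = u_t + s·(1−u_t) − f·u_t = u_t·(1−s−f) + s.
Here 1−s−f = 0.703 and s = 0.026.
u_1 = 0.172800 × 0.703 + 0.026 = 0.147478.
u_2 = 0.147478 × 0.703 + 0.026 = 0.129677.
u_3 = 0.129677 × 0.703 + 0.026 = 0.117163.
u_4 = 0.117163 × 0.703 + 0.026 = 0.108366.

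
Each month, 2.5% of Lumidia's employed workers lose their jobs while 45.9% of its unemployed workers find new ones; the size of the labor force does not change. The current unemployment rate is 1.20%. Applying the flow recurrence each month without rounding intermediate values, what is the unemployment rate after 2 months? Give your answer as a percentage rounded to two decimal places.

With a fixed labor force, u_{t+1} = u_t + s·(1−u_t) − f·u_t = u_t·(1−s−f) + s.
Here 1−s−f = 0.516 and s = 0.025.
u_1 = 0.012000 × 0.516 + 0.025 = 0.031192.
u_2 = 0.031192 × 0.516 + 0.025 = 0.041095.

Unemployment rate after two months ≈ 4.11%.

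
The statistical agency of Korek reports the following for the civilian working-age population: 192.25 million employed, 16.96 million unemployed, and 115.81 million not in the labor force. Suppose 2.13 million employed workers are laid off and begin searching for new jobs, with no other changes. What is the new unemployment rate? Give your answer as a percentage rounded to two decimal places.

Initially, labor force = 192.25 + 16.96 = 209.21 million, so u = 16.96/209.21 = 8.11%.
After the change, employed falls and unemployed rises by 2.13; labor force unchanged → E = 190.12, U = 19.09, labor force = 209.21 million.
New unemployment rate = 19.09 / 209.21 = 9.12%.

New unemployment rate ≈ 9.12%.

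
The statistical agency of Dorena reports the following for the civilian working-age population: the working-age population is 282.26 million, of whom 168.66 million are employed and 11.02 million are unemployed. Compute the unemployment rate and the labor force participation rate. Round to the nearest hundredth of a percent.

Unemployment rate ≈ 6.13%; labor force participation rate ≈ 63.66%.

Labor force = employed + unemployed = 168.66 + 11.02 = 179.68 million.
Unemployment rate = 11.02 / 179.68 = 6.13%.
Labor force participation rate = 179.68 / 282.26 = 63.66%.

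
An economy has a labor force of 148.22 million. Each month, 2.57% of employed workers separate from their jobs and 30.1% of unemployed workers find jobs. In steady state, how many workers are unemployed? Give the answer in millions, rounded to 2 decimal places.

Steady-state unemployment rate u* = s/(s+f) = 2.57/(2.57+30.1) = 0.078665.
Unemployed = u* × labor force = 0.078665 × 148.22 ≈ 11.66 million.

About 11.66 million are unemployed in steady state.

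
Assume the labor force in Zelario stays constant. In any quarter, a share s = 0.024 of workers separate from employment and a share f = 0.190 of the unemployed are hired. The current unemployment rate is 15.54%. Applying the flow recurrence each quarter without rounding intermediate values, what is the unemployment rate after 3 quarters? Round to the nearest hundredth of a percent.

Unemployment rate after three quarters ≈ 13.32%.

With a fixed labor force, u_{t+1} = u_t + s·(1−u_t) − f·u_t = u_t·(1−s−f) + s.
Here 1−s−f = 0.786 and s = 0.024.
u_1 = 0.155400 × 0.786 + 0.024 = 0.146144.
u_2 = 0.146144 × 0.786 + 0.024 = 0.138869.
u_3 = 0.138869 × 0.786 + 0.024 = 0.133151.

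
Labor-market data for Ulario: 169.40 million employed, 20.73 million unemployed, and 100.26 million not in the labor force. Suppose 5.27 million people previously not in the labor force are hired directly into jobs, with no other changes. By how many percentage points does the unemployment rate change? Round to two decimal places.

Initially, labor force = 169.40 + 20.73 = 190.13 million, so u = 20.73/190.13 = 10.90%.
After the change, employed and labor force both rise by 5.27; unemployed unchanged → E = 174.67, U = 20.73, labor force = 195.40 million.
New unemployment rate = 20.73 / 195.40 = 10.61%.
Change = 10.61% − 10.90% = −0.29 percentage points.

The unemployment rate changes by −0.29 percentage points.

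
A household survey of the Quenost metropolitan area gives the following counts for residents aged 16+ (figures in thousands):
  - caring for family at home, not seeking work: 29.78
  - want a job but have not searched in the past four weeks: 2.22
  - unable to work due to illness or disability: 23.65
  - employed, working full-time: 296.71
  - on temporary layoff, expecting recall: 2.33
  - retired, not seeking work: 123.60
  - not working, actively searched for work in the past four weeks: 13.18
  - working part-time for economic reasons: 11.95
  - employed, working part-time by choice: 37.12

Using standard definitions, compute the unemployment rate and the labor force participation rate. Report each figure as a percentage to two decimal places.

Employed = 296.71 + 11.95 + 37.12 = 345.78 thousand (anyone who worked, including part-time for economic reasons, counts as employed).
Unemployed = 2.33 + 13.18 = 15.51 thousand (jobless and actively searching, or on temporary layoff).
Labor force = 345.78 + 15.51 = 361.29 thousand.
Not in labor force = 29.78 + 2.22 + 23.65 + 123.60 = 179.25 thousand (those not working and not actively searching are outside the labor force — including those who want a job but have given up searching).
Civilian working-age population = 361.29 + 179.25 = 540.54 thousand.
Unemployment rate = 15.51 / 361.29 = 4.29%.
Labor force participation rate = 361.29 / 540.54 = 66.84%.

Unemployment rate ≈ 4.29%; labor force participation rate ≈ 66.84%.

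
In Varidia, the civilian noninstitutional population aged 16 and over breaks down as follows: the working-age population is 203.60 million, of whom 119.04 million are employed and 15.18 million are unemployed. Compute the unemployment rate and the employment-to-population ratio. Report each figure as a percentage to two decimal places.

Unemployment rate ≈ 11.31%; employment-population ratio ≈ 58.47%.

Labor force = employed + unemployed = 119.04 + 15.18 = 134.22 million.
Unemployment rate = 15.18 / 134.22 = 11.31%.
Employment-population ratio = 119.04 / 203.60 = 58.47%.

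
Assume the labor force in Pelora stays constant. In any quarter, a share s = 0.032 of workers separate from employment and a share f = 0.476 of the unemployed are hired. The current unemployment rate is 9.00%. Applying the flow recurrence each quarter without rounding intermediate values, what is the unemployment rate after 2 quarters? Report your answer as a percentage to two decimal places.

Unemployment rate after two quarters ≈ 6.95%.

With a fixed labor force, u_{t+1} = u_t + s·(1−u_t) − f·u_t = u_t·(1−s−f) + s.
Here 1−s−f = 0.492 and s = 0.032.
u_1 = 0.090000 × 0.492 + 0.032 = 0.076280.
u_2 = 0.076280 × 0.492 + 0.032 = 0.069530.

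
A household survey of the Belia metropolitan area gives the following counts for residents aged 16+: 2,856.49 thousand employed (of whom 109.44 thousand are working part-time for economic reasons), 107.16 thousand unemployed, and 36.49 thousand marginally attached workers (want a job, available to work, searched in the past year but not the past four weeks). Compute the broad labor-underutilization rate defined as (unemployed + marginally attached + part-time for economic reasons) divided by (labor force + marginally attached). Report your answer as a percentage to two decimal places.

Broad underutilization rate ≈ 8.44%.

Labor force = 2,856.49 + 107.16 = 2,963.65 thousand.
Numerator = 107.16 + 36.49 + 109.44 = 253.09 thousand.
Denominator = 2,963.65 + 36.49 = 3,000.14 thousand.
Broad rate = 253.09 / 3,000.14 = 8.44%.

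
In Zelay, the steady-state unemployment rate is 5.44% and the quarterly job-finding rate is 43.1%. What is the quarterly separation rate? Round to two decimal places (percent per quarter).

From u* = s/(s+f): s = u·f/(1−u).
s = 0.0544 × 43.1 / (1 − 0.0544) = 2.3446 / 0.9456 ≈ 2.48% per quarter.

Separation rate ≈ 2.48% per quarter.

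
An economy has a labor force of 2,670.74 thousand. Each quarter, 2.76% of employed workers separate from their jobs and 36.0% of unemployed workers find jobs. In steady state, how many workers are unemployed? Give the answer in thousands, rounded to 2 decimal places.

Steady-state unemployment rate u* = s/(s+f) = 2.76/(2.76+36.0) = 0.071207.
Unemployed = u* × labor force = 0.071207 × 2,670.74 ≈ 190.18 thousand.

About 190.18 thousand are unemployed in steady state.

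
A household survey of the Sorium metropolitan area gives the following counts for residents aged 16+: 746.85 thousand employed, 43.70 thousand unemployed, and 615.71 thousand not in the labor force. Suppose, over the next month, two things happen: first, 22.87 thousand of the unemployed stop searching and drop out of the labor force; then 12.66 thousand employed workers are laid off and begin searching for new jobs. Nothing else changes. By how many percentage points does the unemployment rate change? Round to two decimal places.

The unemployment rate changes by −1.17 percentage points.

Initially, labor force = 746.85 + 43.70 = 790.55 thousand, so u = 43.70/790.55 = 5.53%.
After the first change, unemployed and labor force both fall by 22.87 → E = 746.85, U = 20.83, labor force = 767.68 thousand.
After the second change, employed falls and unemployed rises by 12.66; labor force unchanged → E = 734.19, U = 33.49, labor force = 767.68 thousand.
New unemployment rate = 33.49 / 767.68 = 4.36%.
Change = 4.36% − 5.53% = −1.17 percentage points.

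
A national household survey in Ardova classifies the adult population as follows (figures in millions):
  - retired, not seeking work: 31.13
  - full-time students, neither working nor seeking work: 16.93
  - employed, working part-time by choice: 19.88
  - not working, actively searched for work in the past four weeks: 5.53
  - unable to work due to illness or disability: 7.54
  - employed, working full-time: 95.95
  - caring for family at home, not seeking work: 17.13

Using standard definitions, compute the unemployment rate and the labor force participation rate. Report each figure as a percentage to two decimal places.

Employed = 19.88 + 95.95 = 115.83 million.
Unemployed = 5.53 million.
Labor force = 115.83 + 5.53 = 121.36 million.
Not in labor force = 31.13 + 16.93 + 7.54 + 17.13 = 72.73 million (those not working and not actively searching are outside the labor force).
Civilian working-age population = 121.36 + 72.73 = 194.09 million.
Unemployment rate = 5.53 / 121.36 = 4.56%.
Labor force participation rate = 121.36 / 194.09 = 62.53%.

Unemployment rate ≈ 4.56%; labor force participation rate ≈ 62.53%.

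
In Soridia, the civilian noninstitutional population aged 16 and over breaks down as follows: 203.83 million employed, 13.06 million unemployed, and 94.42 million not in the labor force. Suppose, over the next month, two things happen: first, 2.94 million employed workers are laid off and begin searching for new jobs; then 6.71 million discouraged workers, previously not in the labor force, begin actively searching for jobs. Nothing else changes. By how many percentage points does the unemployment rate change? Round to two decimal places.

The unemployment rate changes by +4.14 percentage points.

Initially, labor force = 203.83 + 13.06 = 216.89 million, so u = 13.06/216.89 = 6.02%.
After the first change, employed falls and unemployed rises by 2.94; labor force unchanged → E = 200.89, U = 16.00, labor force = 216.89 million.
After the second change, unemployed and labor force both rise by 6.71 → E = 200.89, U = 22.71, labor force = 223.60 million.
New unemployment rate = 22.71 / 223.60 = 10.16%.
Change = 10.16% − 6.02% = +4.14 percentage points.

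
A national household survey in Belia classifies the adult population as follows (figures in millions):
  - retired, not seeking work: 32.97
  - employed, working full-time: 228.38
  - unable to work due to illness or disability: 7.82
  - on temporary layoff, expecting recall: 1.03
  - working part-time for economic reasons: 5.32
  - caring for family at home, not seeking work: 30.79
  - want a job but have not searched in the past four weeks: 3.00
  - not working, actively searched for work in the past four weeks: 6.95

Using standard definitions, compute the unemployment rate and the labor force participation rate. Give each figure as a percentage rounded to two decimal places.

Unemployment rate ≈ 3.30%; labor force participation rate ≈ 76.42%.

Employed = 228.38 + 5.32 = 233.70 million (anyone who worked, including part-time for economic reasons, counts as employed).
Unemployed = 1.03 + 6.95 = 7.98 million (jobless and actively searching, or on temporary layoff).
Labor force = 233.70 + 7.98 = 241.68 million.
Not in labor force = 32.97 + 7.82 + 30.79 + 3.00 = 74.58 million (those not working and not actively searching are outside the labor force — including those who want a job but have given up searching).
Civilian working-age population = 241.68 + 74.58 = 316.26 million.
Unemployment rate = 7.98 / 241.68 = 3.30%.
Labor force participation rate = 241.68 / 316.26 = 76.42%.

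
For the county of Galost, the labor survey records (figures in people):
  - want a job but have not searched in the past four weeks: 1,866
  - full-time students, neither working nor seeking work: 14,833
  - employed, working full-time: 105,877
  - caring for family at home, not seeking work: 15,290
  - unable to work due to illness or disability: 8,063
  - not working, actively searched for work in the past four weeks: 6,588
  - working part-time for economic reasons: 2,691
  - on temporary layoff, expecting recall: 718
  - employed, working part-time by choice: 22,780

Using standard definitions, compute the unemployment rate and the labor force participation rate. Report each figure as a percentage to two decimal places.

Employed = 105,877 + 2,691 + 22,780 = 131,348 (anyone who worked, including part-time for economic reasons, counts as employed).
Unemployed = 6,588 + 718 = 7,306 (jobless and actively searching, or on temporary layoff).
Labor force = 131,348 + 7,306 = 138,654.
Not in labor force = 1,866 + 14,833 + 15,290 + 8,063 = 40,052 (those not working and not actively searching are outside the labor force — including those who want a job but have given up searching).
Civilian working-age population = 138,654 + 40,052 = 178,706.
Unemployment rate = 7,306 / 138,654 = 5.27%.
Labor force participation rate = 138,654 / 178,706 = 77.59%.

Unemployment rate ≈ 5.27%; labor force participation rate ≈ 77.59%.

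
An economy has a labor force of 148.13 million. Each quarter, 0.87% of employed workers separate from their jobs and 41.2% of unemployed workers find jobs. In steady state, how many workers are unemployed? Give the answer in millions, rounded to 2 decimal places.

About 3.06 million are unemployed in steady state.

Steady-state unemployment rate u* = s/(s+f) = 0.87/(0.87+41.2) = 0.020680.
Unemployed = u* × labor force = 0.020680 × 148.13 ≈ 3.06 million.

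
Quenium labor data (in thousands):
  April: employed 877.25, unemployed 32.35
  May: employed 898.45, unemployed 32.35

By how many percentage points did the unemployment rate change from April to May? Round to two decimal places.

The unemployment rate changed by −0.08 percentage points.

April: labor force = 877.25 + 32.35 = 909.60; u = 32.35/909.60 = 3.56%.
May: labor force = 898.45 + 32.35 = 930.80; u = 32.35/930.80 = 3.48%.
Change = 3.48% − 3.56% = −0.08 pp.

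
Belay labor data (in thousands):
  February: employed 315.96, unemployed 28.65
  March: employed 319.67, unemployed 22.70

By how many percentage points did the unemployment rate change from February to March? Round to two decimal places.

February: labor force = 315.96 + 28.65 = 344.61; u = 28.65/344.61 = 8.31%.
March: labor force = 319.67 + 22.70 = 342.37; u = 22.70/342.37 = 6.63%.
Change = 6.63% − 8.31% = −1.68 pp.

The unemployment rate changed by −1.68 percentage points.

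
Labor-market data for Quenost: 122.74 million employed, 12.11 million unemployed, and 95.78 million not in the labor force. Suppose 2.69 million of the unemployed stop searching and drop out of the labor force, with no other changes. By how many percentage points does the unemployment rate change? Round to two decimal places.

The unemployment rate changes by −1.85 percentage points.

Initially, labor force = 122.74 + 12.11 = 134.85 million, so u = 12.11/134.85 = 8.98%.
After the change, unemployed and labor force both fall by 2.69 → E = 122.74, U = 9.42, labor force = 132.16 million.
New unemployment rate = 9.42 / 132.16 = 7.13%.
Change = 7.13% − 8.98% = −1.85 percentage points.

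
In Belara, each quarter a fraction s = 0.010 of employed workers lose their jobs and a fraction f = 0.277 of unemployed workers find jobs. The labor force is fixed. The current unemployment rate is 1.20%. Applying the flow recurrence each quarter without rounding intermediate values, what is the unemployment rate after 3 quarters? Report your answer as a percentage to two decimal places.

Unemployment rate after three quarters ≈ 2.66%.

With a fixed labor force, u_{t+1} = u_t + s·(1−u_t) − f·u_t = u_t·(1−s−f) + s.
Here 1−s−f = 0.713 and s = 0.010.
u_1 = 0.012000 × 0.713 + 0.010 = 0.018556.
u_2 = 0.018556 × 0.713 + 0.010 = 0.023230.
u_3 = 0.023230 × 0.713 + 0.010 = 0.026563.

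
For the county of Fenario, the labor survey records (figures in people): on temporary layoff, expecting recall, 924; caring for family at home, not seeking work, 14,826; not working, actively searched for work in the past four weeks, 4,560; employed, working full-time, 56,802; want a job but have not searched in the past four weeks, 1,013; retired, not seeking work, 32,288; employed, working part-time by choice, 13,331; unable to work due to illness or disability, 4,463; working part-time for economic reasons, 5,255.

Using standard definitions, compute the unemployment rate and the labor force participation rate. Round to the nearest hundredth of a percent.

Unemployment rate ≈ 6.78%; labor force participation rate ≈ 60.60%.

Employed = 56,802 + 13,331 + 5,255 = 75,388 (anyone who worked, including part-time for economic reasons, counts as employed).
Unemployed = 924 + 4,560 = 5,484 (jobless and actively searching, or on temporary layoff).
Labor force = 75,388 + 5,484 = 80,872.
Not in labor force = 14,826 + 1,013 + 32,288 + 4,463 = 52,590 (those not working and not actively searching are outside the labor force — including those who want a job but have given up searching).
Civilian working-age population = 80,872 + 52,590 = 133,462.
Unemployment rate = 5,484 / 80,872 = 6.78%.
Labor force participation rate = 80,872 / 133,462 = 60.60%.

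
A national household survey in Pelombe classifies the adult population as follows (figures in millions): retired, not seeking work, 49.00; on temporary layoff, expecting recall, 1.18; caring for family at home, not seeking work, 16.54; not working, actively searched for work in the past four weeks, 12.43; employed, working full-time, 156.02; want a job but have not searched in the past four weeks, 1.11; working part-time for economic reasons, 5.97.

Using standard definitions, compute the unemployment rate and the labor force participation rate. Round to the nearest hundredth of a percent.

Employed = 156.02 + 5.97 = 161.99 million (anyone who worked, including part-time for economic reasons, counts as employed).
Unemployed = 1.18 + 12.43 = 13.61 million (jobless and actively searching, or on temporary layoff).
Labor force = 161.99 + 13.61 = 175.60 million.
Not in labor force = 49.00 + 16.54 + 1.11 = 66.65 million (those not working and not actively searching are outside the labor force — including those who want a job but have given up searching).
Civilian working-age population = 175.60 + 66.65 = 242.25 million.
Unemployment rate = 13.61 / 175.60 = 7.75%.
Labor force participation rate = 175.60 / 242.25 = 72.49%.

Unemployment rate ≈ 7.75%; labor force participation rate ≈ 72.49%.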